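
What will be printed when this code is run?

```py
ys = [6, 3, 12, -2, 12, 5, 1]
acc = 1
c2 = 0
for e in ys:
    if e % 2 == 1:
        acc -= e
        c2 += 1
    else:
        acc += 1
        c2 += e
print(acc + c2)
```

e=6: not odd, acc = 1+1 = 2; c2=6
e=3: odd, acc = 2-3 = -1; c2=7
e=12: not odd, acc = (-1)+1 = 0; c2=19
e=-2: not odd, acc = 0+1 = 1; c2=17
e=12: not odd, acc = 1+1 = 2; c2=29
e=5: odd, acc = 2-5 = -3; c2=30
e=1: odd, acc = (-3)-1 = -4; c2=31
acc+c2 = (-4)+31 = 27

27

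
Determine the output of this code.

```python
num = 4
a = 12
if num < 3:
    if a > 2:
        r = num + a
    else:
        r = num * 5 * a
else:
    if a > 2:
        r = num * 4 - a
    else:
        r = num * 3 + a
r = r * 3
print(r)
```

12

num=4, a=12
num < 3 is False; a > 2 is True
→ r = num * 4 - a = 4
r = 4*3 = 12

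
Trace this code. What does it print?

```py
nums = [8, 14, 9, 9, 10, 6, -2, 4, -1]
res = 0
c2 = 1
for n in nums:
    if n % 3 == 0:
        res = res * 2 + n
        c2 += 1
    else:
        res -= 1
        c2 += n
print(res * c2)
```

n=8: not %3==0, res = 0-1 = -1; c2=9
n=14: not %3==0, res = (-1)-1 = -2; c2=23
n=9: %3==0, res = (-2)*2+9 = 5; c2=24
n=9: %3==0, res = 5*2+9 = 19; c2=25
n=10: not %3==0, res = 19-1 = 18; c2=35
n=6: %3==0, res = 18*2+6 = 42; c2=36
n=-2: not %3==0, res = 42-1 = 41; c2=34
n=4: not %3==0, res = 41-1 = 40; c2=38
n=-1: not %3==0, res = 40-1 = 39; c2=37
res*c2 = 39*37 = 1443

1443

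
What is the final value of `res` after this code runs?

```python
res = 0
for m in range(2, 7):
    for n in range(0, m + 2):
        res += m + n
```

210

m=2,n=0: res = 0+2 = 2
m=2,n=1: res = 2+3 = 5
m=2,n=2: res = 5+4 = 9
m=2,n=3: res = 9+5 = 14
m=3,n=0: res = 14+3 = 17
m=3,n=1: res = 17+4 = 21
m=3,n=2: res = 21+5 = 26
m=3,n=3: res = 26+6 = 32
m=3,n=4: res = 32+7 = 39
m=4,n=0: res = 39+4 = 43
m=4,n=1: res = 43+5 = 48
m=4,n=2: res = 48+6 = 54
m=4,n=3: res = 54+7 = 61
m=4,n=4: res = 61+8 = 69
m=4,n=5: res = 69+9 = 78
m=5,n=0: res = 78+5 = 83
m=5,n=1: res = 83+6 = 89
m=5,n=2: res = 89+7 = 96
m=5,n=3: res = 96+8 = 104
m=5,n=4: res = 104+9 = 113
m=5,n=5: res = 113+10 = 123
m=5,n=6: res = 123+11 = 134
m=6,n=0: res = 134+6 = 140
m=6,n=1: res = 140+7 = 147
m=6,n=2: res = 147+8 = 155
m=6,n=3: res = 155+9 = 164
m=6,n=4: res = 164+10 = 174
m=6,n=5: res = 174+11 = 185
m=6,n=6: res = 185+12 = 197
m=6,n=7: res = 197+13 = 210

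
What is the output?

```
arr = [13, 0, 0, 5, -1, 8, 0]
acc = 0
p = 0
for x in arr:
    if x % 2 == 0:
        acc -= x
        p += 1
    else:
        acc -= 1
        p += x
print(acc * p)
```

-231

x=13: not even, acc = 0-1 = -1; p=13
x=0: even, acc = (-1)-0 = -1; p=14
x=0: even, acc = (-1)-0 = -1; p=15
x=5: not even, acc = (-1)-1 = -2; p=20
x=-1: not even, acc = (-2)-1 = -3; p=19
x=8: even, acc = (-3)-8 = -11; p=20
x=0: even, acc = (-11)-0 = -11; p=21
acc*p = (-11)*21 = -231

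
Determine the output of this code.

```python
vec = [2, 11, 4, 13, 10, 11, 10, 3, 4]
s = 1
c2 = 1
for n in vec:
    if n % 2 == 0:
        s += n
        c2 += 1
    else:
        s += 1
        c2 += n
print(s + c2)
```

n=2: even, s = 1+2 = 3; c2=2
n=11: not even, s = 3+1 = 4; c2=13
n=4: even, s = 4+4 = 8; c2=14
n=13: not even, s = 8+1 = 9; c2=27
n=10: even, s = 9+10 = 19; c2=28
n=11: not even, s = 19+1 = 20; c2=39
n=10: even, s = 20+10 = 30; c2=40
n=3: not even, s = 30+1 = 31; c2=43
n=4: even, s = 31+4 = 35; c2=44
s+c2 = 35+44 = 79

79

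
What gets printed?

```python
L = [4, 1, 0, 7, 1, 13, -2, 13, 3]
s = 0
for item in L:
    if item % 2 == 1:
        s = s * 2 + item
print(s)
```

233

item=4: not odd
item=1: odd, s = 0*2+1 = 1
item=0: not odd
item=7: odd, s = 1*2+7 = 9
item=1: odd, s = 9*2+1 = 19
item=13: odd, s = 19*2+13 = 51
item=-2: not odd
item=13: odd, s = 51*2+13 = 115
item=3: odd, s = 115*2+3 = 233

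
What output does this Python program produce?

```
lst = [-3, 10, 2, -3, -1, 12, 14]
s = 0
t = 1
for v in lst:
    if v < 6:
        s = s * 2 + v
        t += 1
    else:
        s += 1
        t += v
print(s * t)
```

-533

v=-3: <6, s = 0*2+(-3) = -3; t=2
v=10: not <6, s = (-3)+1 = -2; t=12
v=2: <6, s = (-2)*2+2 = -2; t=13
v=-3: <6, s = (-2)*2+(-3) = -7; t=14
v=-1: <6, s = (-7)*2+(-1) = -15; t=15
v=12: not <6, s = (-15)+1 = -14; t=27
v=14: not <6, s = (-14)+1 = -13; t=41
s*t = (-13)*41 = -533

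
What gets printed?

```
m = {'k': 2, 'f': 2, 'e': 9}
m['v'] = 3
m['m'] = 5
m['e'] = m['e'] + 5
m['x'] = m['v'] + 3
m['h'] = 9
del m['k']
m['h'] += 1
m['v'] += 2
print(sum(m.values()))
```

m['v'] = 3 → {'k': 2, 'f': 2, 'e': 9, 'v': 3}
m['m'] = 5 → {'k': 2, 'f': 2, 'e': 9, 'v': 3, 'm': 5}
m['e'] = m['e']+5 = 14 → {'k': 2, 'f': 2, 'e': 14, 'v': 3, 'm': 5}
m['x'] = m['v']+3 = 6 → {'k': 2, 'f': 2, 'e': 14, 'v': 3, 'm': 5, 'x': 6}
m['h'] = 9 → {'k': 2, 'f': 2, 'e': 14, 'v': 3, 'm': 5, 'x': 6, 'h': 9}
del 'k' → {'f': 2, 'e': 14, 'v': 3, 'm': 5, 'x': 6, 'h': 9}
m['h'] = 9+1 = 10 → {'f': 2, 'e': 14, 'v': 3, 'm': 5, 'x': 6, 'h': 10}
m['v'] = 3+2 = 5 → {'f': 2, 'e': 14, 'v': 5, 'm': 5, 'x': 6, 'h': 10}
sum of values = 42

42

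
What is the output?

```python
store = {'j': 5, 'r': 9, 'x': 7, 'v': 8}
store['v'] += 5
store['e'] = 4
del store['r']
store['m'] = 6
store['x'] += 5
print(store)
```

{'j': 5, 'x': 12, 'v': 13, 'e': 4, 'm': 6}

store['v'] = 8+5 = 13 → {'j': 5, 'r': 9, 'x': 7, 'v': 13}
store['e'] = 4 → {'j': 5, 'r': 9, 'x': 7, 'v': 13, 'e': 4}
del 'r' → {'j': 5, 'x': 7, 'v': 13, 'e': 4}
store['m'] = 6 → {'j': 5, 'x': 7, 'v': 13, 'e': 4, 'm': 6}
store['x'] = 7+5 = 12 → {'j': 5, 'x': 12, 'v': 13, 'e': 4, 'm': 6}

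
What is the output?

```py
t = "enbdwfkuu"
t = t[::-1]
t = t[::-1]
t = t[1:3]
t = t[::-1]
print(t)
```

reverse → 'uukfwdbne'
reverse → 'enbdwfkuu'
slice [1:3] → 'nb'
reverse → 'bn'

bn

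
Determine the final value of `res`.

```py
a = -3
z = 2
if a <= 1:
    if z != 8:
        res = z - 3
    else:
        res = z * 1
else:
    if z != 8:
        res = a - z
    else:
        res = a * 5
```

-1

a=-3, z=2
a <= 1 is True; z != 8 is True
→ res = z - 3 = -1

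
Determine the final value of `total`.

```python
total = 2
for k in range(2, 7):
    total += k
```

k=2: total = 2+2 = 4
k=3: total = 4+3 = 7
k=4: total = 7+4 = 11
k=5: total = 11+5 = 16
k=6: total = 16+6 = 22

22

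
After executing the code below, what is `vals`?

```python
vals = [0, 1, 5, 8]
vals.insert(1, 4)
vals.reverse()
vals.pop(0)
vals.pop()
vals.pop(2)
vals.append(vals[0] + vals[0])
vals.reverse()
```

[10, 1, 5]

insert 4 at 1 → [0, 4, 1, 5, 8]
reverse → [8, 5, 1, 4, 0]
pop(0) removes 8 → [5, 1, 4, 0]
pop() removes 0 → [5, 1, 4]
pop(2) removes 4 → [5, 1]
append vals[0]+vals[0] = 5+5 = 10 → [5, 1, 10]
reverse → [10, 1, 5]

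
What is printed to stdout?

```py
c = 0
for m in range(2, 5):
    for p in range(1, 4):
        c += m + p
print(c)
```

m=2,p=1: c = 0+3 = 3
m=2,p=2: c = 3+4 = 7
m=2,p=3: c = 7+5 = 12
m=3,p=1: c = 12+4 = 16
m=3,p=2: c = 16+5 = 21
m=3,p=3: c = 21+6 = 27
m=4,p=1: c = 27+5 = 32
m=4,p=2: c = 32+6 = 38
m=4,p=3: c = 38+7 = 45

45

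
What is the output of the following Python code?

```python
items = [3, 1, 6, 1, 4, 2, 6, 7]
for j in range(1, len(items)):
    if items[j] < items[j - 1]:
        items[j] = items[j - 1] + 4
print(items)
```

j=1: 1<3, items[1] = 3+4 = 7 → [3, 7, 6, 1, 4, 2, 6, 7]
j=2: 6<7, items[2] = 7+4 = 11 → [3, 7, 11, 1, 4, 2, 6, 7]
j=3: 1<11, items[3] = 11+4 = 15 → [3, 7, 11, 15, 4, 2, 6, 7]
j=4: 4<15, items[4] = 15+4 = 19 → [3, 7, 11, 15, 19, 2, 6, 7]
j=5: 2<19, items[5] = 19+4 = 23 → [3, 7, 11, 15, 19, 23, 6, 7]
j=6: 6<23, items[6] = 23+4 = 27 → [3, 7, 11, 15, 19, 23, 27, 7]
j=7: 7<27, items[7] = 27+4 = 31 → [3, 7, 11, 15, 19, 23, 27, 31]

[3, 7, 11, 15, 19, 23, 27, 31]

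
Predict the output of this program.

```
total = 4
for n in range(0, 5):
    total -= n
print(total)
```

n=0: total = 4-0 = 4
n=1: total = 4-1 = 3
n=2: total = 3-2 = 1
n=3: total = 1-3 = -2
n=4: total = (-2)-4 = -6

-6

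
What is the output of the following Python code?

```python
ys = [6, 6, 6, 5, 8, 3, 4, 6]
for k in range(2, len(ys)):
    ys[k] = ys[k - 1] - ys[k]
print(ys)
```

[6, 6, 0, -5, -13, -16, -20, -26]

k=2: ys[2] = 6-6 = 0 → [6, 6, 0, 5, 8, 3, 4, 6]
k=3: ys[3] = 0-5 = -5 → [6, 6, 0, -5, 8, 3, 4, 6]
k=4: ys[4] = (-5)-8 = -13 → [6, 6, 0, -5, -13, 3, 4, 6]
k=5: ys[5] = (-13)-3 = -16 → [6, 6, 0, -5, -13, -16, 4, 6]
k=6: ys[6] = (-16)-4 = -20 → [6, 6, 0, -5, -13, -16, -20, 6]
k=7: ys[7] = (-20)-6 = -26 → [6, 6, 0, -5, -13, -16, -20, -26]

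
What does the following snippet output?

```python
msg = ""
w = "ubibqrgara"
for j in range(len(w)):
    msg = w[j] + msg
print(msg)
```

j=0: prepend 'u' → 'u'
j=1: prepend 'b' → 'bu'
j=2: prepend 'i' → 'ibu'
j=3: prepend 'b' → 'bibu'
j=4: prepend 'q' → 'qbibu'
j=5: prepend 'r' → 'rqbibu'
j=6: prepend 'g' → 'grqbibu'
j=7: prepend 'a' → 'agrqbibu'
j=8: prepend 'r' → 'ragrqbibu'
j=9: prepend 'a' → 'aragrqbibu'

aragrqbibu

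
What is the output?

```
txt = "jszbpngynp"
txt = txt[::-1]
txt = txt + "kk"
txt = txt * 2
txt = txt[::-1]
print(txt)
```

kkjszbpngynpkkjszbpngynp

reverse → 'pnygnpbzsj'
+ 'kk' → 'pnygnpbzsjkk'
repeat ×2 → 'pnygnpbzsjkkpnygnpbzsjkk'
reverse → 'kkjszbpngynpkkjszbpngynp'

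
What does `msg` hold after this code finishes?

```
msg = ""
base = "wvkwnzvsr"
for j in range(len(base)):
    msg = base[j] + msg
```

j=0: prepend 'w' → 'w'
j=1: prepend 'v' → 'vw'
j=2: prepend 'k' → 'kvw'
j=3: prepend 'w' → 'wkvw'
j=4: prepend 'n' → 'nwkvw'
j=5: prepend 'z' → 'znwkvw'
j=6: prepend 'v' → 'vznwkvw'
j=7: prepend 's' → 'svznwkvw'
j=8: prepend 'r' → 'rsvznwkvw'

'rsvznwkvw'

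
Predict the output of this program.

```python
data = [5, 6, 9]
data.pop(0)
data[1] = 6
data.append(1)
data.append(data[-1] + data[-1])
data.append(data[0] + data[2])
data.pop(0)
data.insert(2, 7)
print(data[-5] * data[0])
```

pop(0) removes 5 → [6, 9]
data[1] = 6 → [6, 6]
append 1 → [6, 6, 1]
append data[-1]+data[-1] = 1+1 = 2 → [6, 6, 1, 2]
append data[0]+data[2] = 6+1 = 7 → [6, 6, 1, 2, 7]
pop(0) removes 6 → [6, 1, 2, 7]
insert 7 at 2 → [6, 1, 7, 2, 7]
data[-5]*data[0] = 6*6 = 36

36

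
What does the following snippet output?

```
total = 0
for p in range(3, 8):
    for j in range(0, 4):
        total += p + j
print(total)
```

p=3,j=0: total = 0+3 = 3
p=3,j=1: total = 3+4 = 7
p=3,j=2: total = 7+5 = 12
p=3,j=3: total = 12+6 = 18
p=4,j=0: total = 18+4 = 22
p=4,j=1: total = 22+5 = 27
p=4,j=2: total = 27+6 = 33
p=4,j=3: total = 33+7 = 40
p=5,j=0: total = 40+5 = 45
p=5,j=1: total = 45+6 = 51
p=5,j=2: total = 51+7 = 58
p=5,j=3: total = 58+8 = 66
p=6,j=0: total = 66+6 = 72
p=6,j=1: total = 72+7 = 79
p=6,j=2: total = 79+8 = 87
p=6,j=3: total = 87+9 = 96
p=7,j=0: total = 96+7 = 103
p=7,j=1: total = 103+8 = 111
p=7,j=2: total = 111+9 = 120
p=7,j=3: total = 120+10 = 130

130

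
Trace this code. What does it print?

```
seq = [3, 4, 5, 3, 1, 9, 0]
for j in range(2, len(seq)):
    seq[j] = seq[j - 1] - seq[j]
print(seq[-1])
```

-14

j=2: seq[2] = 4-5 = -1 → [3, 4, -1, 3, 1, 9, 0]
j=3: seq[3] = (-1)-3 = -4 → [3, 4, -1, -4, 1, 9, 0]
j=4: seq[4] = (-4)-1 = -5 → [3, 4, -1, -4, -5, 9, 0]
j=5: seq[5] = (-5)-9 = -14 → [3, 4, -1, -4, -5, -14, 0]
j=6: seq[6] = (-14)-0 = -14 → [3, 4, -1, -4, -5, -14, -14]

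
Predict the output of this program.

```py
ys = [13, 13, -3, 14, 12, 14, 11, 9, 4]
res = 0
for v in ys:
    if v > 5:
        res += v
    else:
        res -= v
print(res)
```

85

v=13: >5, res = 0+13 = 13
v=13: >5, res = 13+13 = 26
v=-3: not >5, res = 26-(-3) = 29
v=14: >5, res = 29+14 = 43
v=12: >5, res = 43+12 = 55
v=14: >5, res = 55+14 = 69
v=11: >5, res = 69+11 = 80
v=9: >5, res = 80+9 = 89
v=4: not >5, res = 89-4 = 85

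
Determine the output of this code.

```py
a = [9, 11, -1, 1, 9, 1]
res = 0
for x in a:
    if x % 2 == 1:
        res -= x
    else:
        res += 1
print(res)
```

-30

x=9: odd, res = 0-9 = -9
x=11: odd, res = (-9)-11 = -20
x=-1: odd, res = (-20)-(-1) = -19
x=1: odd, res = (-19)-1 = -20
x=9: odd, res = (-20)-9 = -29
x=1: odd, res = (-29)-1 = -30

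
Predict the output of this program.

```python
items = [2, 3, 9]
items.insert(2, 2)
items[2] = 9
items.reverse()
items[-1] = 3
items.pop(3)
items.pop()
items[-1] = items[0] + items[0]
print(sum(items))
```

insert 2 at 2 → [2, 3, 2, 9]
items[2] = 9 → [2, 3, 9, 9]
reverse → [9, 9, 3, 2]
items[-1] = 3 → [9, 9, 3, 3]
pop(3) removes 3 → [9, 9, 3]
pop() removes 3 → [9, 9]
items[-1] = items[0]+items[0] = 9+9 = 18 → [9, 18]
sum = 27

27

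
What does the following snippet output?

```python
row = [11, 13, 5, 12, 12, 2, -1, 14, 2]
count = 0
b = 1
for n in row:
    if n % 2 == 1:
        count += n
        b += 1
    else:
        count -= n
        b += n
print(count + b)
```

n=11: odd, count = 0+11 = 11; b=2
n=13: odd, count = 11+13 = 24; b=3
n=5: odd, count = 24+5 = 29; b=4
n=12: not odd, count = 29-12 = 17; b=16
n=12: not odd, count = 17-12 = 5; b=28
n=2: not odd, count = 5-2 = 3; b=30
n=-1: odd, count = 3+(-1) = 2; b=31
n=14: not odd, count = 2-14 = -12; b=45
n=2: not odd, count = (-12)-2 = -14; b=47
count+b = (-14)+47 = 33

33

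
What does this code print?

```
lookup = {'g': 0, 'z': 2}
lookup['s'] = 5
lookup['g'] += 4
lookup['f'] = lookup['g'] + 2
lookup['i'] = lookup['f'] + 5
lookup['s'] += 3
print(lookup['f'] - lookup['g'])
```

2

lookup['s'] = 5 → {'g': 0, 'z': 2, 's': 5}
lookup['g'] = 0+4 = 4 → {'g': 4, 'z': 2, 's': 5}
lookup['f'] = lookup['g']+2 = 6 → {'g': 4, 'z': 2, 's': 5, 'f': 6}
lookup['i'] = lookup['f']+5 = 11 → {'g': 4, 'z': 2, 's': 5, 'f': 6, 'i': 11}
lookup['s'] = 5+3 = 8 → {'g': 4, 'z': 2, 's': 8, 'f': 6, 'i': 11}
lookup['f']-lookup['g'] = 6-4 = 2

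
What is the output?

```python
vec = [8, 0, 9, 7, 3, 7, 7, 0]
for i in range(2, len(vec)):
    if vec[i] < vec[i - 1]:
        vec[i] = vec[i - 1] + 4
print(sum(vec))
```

i=2: 9>=0, unchanged → [8, 0, 9, 7, 3, 7, 7, 0]
i=3: 7<9, vec[3] = 9+4 = 13 → [8, 0, 9, 13, 3, 7, 7, 0]
i=4: 3<13, vec[4] = 13+4 = 17 → [8, 0, 9, 13, 17, 7, 7, 0]
i=5: 7<17, vec[5] = 17+4 = 21 → [8, 0, 9, 13, 17, 21, 7, 0]
i=6: 7<21, vec[6] = 21+4 = 25 → [8, 0, 9, 13, 17, 21, 25, 0]
i=7: 0<25, vec[7] = 25+4 = 29 → [8, 0, 9, 13, 17, 21, 25, 29]
sum = 122

122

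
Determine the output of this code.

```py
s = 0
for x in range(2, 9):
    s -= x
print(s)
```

x=2: s = 0-2 = -2
x=3: s = (-2)-3 = -5
x=4: s = (-5)-4 = -9
x=5: s = (-9)-5 = -14
x=6: s = (-14)-6 = -20
x=7: s = (-20)-7 = -27
x=8: s = (-27)-8 = -35

-35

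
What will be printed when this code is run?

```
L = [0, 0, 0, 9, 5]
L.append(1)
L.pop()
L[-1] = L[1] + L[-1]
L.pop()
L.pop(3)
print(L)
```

append 1 → [0, 0, 0, 9, 5, 1]
pop() removes 1 → [0, 0, 0, 9, 5]
L[-1] = L[1]+L[-1] = 0+5 = 5 → [0, 0, 0, 9, 5]
pop() removes 5 → [0, 0, 0, 9]
pop(3) removes 9 → [0, 0, 0]

[0, 0, 0]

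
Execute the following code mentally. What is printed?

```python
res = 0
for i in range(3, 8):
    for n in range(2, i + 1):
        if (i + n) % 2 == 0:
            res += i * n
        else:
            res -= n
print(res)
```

i=3,n=2: odd sum, res = 0-2 = -2
i=3,n=3: even sum, res = (-2)+9 = 7
i=4,n=2: even sum, res = 7+8 = 15
i=4,n=3: odd sum, res = 15-3 = 12
i=4,n=4: even sum, res = 12+16 = 28
i=5,n=2: odd sum, res = 28-2 = 26
i=5,n=3: even sum, res = 26+15 = 41
i=5,n=4: odd sum, res = 41-4 = 37
i=5,n=5: even sum, res = 37+25 = 62
i=6,n=2: even sum, res = 62+12 = 74
i=6,n=3: odd sum, res = 74-3 = 71
i=6,n=4: even sum, res = 71+24 = 95
i=6,n=5: odd sum, res = 95-5 = 90
i=6,n=6: even sum, res = 90+36 = 126
i=7,n=2: odd sum, res = 126-2 = 124
i=7,n=3: even sum, res = 124+21 = 145
i=7,n=4: odd sum, res = 145-4 = 141
i=7,n=5: even sum, res = 141+35 = 176
i=7,n=6: odd sum, res = 176-6 = 170
i=7,n=7: even sum, res = 170+49 = 219

219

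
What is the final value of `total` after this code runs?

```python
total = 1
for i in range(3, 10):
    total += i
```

i=3: total = 1+3 = 4
i=4: total = 4+4 = 8
i=5: total = 8+5 = 13
i=6: total = 13+6 = 19
i=7: total = 19+7 = 26
i=8: total = 26+8 = 34
i=9: total = 34+9 = 43

43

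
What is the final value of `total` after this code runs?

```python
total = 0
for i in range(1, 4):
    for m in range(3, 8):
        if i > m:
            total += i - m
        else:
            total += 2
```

i=1,m=3: not 1>3, total = 0+2 = 2
i=1,m=4: not 1>4, total = 2+2 = 4
i=1,m=5: not 1>5, total = 4+2 = 6
i=1,m=6: not 1>6, total = 6+2 = 8
i=1,m=7: not 1>7, total = 8+2 = 10
i=2,m=3: not 2>3, total = 10+2 = 12
i=2,m=4: not 2>4, total = 12+2 = 14
i=2,m=5: not 2>5, total = 14+2 = 16
i=2,m=6: not 2>6, total = 16+2 = 18
i=2,m=7: not 2>7, total = 18+2 = 20
i=3,m=3: not 3>3, total = 20+2 = 22
i=3,m=4: not 3>4, total = 22+2 = 24
i=3,m=5: not 3>5, total = 24+2 = 26
i=3,m=6: not 3>6, total = 26+2 = 28
i=3,m=7: not 3>7, total = 28+2 = 30

30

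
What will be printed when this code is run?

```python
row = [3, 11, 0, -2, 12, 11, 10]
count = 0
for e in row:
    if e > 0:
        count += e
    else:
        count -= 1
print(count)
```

45

e=3: >0, count = 0+3 = 3
e=11: >0, count = 3+11 = 14
e=0: not >0, count = 14-1 = 13
e=-2: not >0, count = 13-1 = 12
e=12: >0, count = 12+12 = 24
e=11: >0, count = 24+11 = 35
e=10: >0, count = 35+10 = 45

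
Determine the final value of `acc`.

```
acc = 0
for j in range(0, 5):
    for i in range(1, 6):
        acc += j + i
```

j=0,i=1: acc = 0+1 = 1
j=0,i=2: acc = 1+2 = 3
j=0,i=3: acc = 3+3 = 6
j=0,i=4: acc = 6+4 = 10
j=0,i=5: acc = 10+5 = 15
j=1,i=1: acc = 15+2 = 17
j=1,i=2: acc = 17+3 = 20
j=1,i=3: acc = 20+4 = 24
j=1,i=4: acc = 24+5 = 29
j=1,i=5: acc = 29+6 = 35
j=2,i=1: acc = 35+3 = 38
j=2,i=2: acc = 38+4 = 42
j=2,i=3: acc = 42+5 = 47
j=2,i=4: acc = 47+6 = 53
j=2,i=5: acc = 53+7 = 60
j=3,i=1: acc = 60+4 = 64
j=3,i=2: acc = 64+5 = 69
j=3,i=3: acc = 69+6 = 75
j=3,i=4: acc = 75+7 = 82
j=3,i=5: acc = 82+8 = 90
j=4,i=1: acc = 90+5 = 95
j=4,i=2: acc = 95+6 = 101
j=4,i=3: acc = 101+7 = 108
j=4,i=4: acc = 108+8 = 116
j=4,i=5: acc = 116+9 = 125

125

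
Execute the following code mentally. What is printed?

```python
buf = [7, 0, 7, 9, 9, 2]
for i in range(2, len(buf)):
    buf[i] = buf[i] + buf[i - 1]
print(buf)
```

i=2: buf[2] = 7+0 = 7 → [7, 0, 7, 9, 9, 2]
i=3: buf[3] = 9+7 = 16 → [7, 0, 7, 16, 9, 2]
i=4: buf[4] = 9+16 = 25 → [7, 0, 7, 16, 25, 2]
i=5: buf[5] = 2+25 = 27 → [7, 0, 7, 16, 25, 27]

[7, 0, 7, 16, 25, 27]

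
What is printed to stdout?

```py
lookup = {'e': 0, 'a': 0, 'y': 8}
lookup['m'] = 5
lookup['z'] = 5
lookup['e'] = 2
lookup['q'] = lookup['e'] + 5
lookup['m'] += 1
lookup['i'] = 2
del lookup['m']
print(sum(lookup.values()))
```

24

lookup['m'] = 5 → {'e': 0, 'a': 0, 'y': 8, 'm': 5}
lookup['z'] = 5 → {'e': 0, 'a': 0, 'y': 8, 'm': 5, 'z': 5}
lookup['e'] = 2 → {'e': 2, 'a': 0, 'y': 8, 'm': 5, 'z': 5}
lookup['q'] = lookup['e']+5 = 7 → {'e': 2, 'a': 0, 'y': 8, 'm': 5, 'z': 5, 'q': 7}
lookup['m'] = 5+1 = 6 → {'e': 2, 'a': 0, 'y': 8, 'm': 6, 'z': 5, 'q': 7}
lookup['i'] = 2 → {'e': 2, 'a': 0, 'y': 8, 'm': 6, 'z': 5, 'q': 7, 'i': 2}
del 'm' → {'e': 2, 'a': 0, 'y': 8, 'z': 5, 'q': 7, 'i': 2}
sum of values = 24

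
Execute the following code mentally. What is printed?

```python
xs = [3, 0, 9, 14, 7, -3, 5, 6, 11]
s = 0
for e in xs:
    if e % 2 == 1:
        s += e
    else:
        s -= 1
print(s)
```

29

e=3: odd, s = 0+3 = 3
e=0: not odd, s = 3-1 = 2
e=9: odd, s = 2+9 = 11
e=14: not odd, s = 11-1 = 10
e=7: odd, s = 10+7 = 17
e=-3: odd, s = 17+(-3) = 14
e=5: odd, s = 14+5 = 19
e=6: not odd, s = 19-1 = 18
e=11: odd, s = 18+11 = 29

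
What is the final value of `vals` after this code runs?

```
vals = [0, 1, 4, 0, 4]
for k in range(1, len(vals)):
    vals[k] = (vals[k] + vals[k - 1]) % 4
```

[0, 1, 1, 1, 1]

k=1: vals[1] = (1+0)%4 = 1 → [0, 1, 4, 0, 4]
k=2: vals[2] = (4+1)%4 = 1 → [0, 1, 1, 0, 4]
k=3: vals[3] = (0+1)%4 = 1 → [0, 1, 1, 1, 4]
k=4: vals[4] = (4+1)%4 = 1 → [0, 1, 1, 1, 1]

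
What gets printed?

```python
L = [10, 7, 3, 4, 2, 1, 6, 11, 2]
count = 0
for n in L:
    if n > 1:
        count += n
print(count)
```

45

n=10: >1, count = 0+10 = 10
n=7: >1, count = 10+7 = 17
n=3: >1, count = 17+3 = 20
n=4: >1, count = 20+4 = 24
n=2: >1, count = 24+2 = 26
n=1: not >1
n=6: >1, count = 26+6 = 32
n=11: >1, count = 32+11 = 43
n=2: >1, count = 43+2 = 45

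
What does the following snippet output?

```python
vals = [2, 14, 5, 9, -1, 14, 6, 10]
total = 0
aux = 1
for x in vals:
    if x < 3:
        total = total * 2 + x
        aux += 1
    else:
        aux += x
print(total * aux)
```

x=2: <3, total = 0*2+2 = 2; aux=2
x=14: not <3; aux=16
x=5: not <3; aux=21
x=9: not <3; aux=30
x=-1: <3, total = 2*2+(-1) = 3; aux=31
x=14: not <3; aux=45
x=6: not <3; aux=51
x=10: not <3; aux=61
total*aux = 3*61 = 183

183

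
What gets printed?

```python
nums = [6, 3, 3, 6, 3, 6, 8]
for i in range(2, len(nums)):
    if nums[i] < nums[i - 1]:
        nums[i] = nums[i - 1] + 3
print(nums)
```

i=2: 3>=3, unchanged → [6, 3, 3, 6, 3, 6, 8]
i=3: 6>=3, unchanged → [6, 3, 3, 6, 3, 6, 8]
i=4: 3<6, nums[4] = 6+3 = 9 → [6, 3, 3, 6, 9, 6, 8]
i=5: 6<9, nums[5] = 9+3 = 12 → [6, 3, 3, 6, 9, 12, 8]
i=6: 8<12, nums[6] = 12+3 = 15 → [6, 3, 3, 6, 9, 12, 15]

[6, 3, 3, 6, 9, 12, 15]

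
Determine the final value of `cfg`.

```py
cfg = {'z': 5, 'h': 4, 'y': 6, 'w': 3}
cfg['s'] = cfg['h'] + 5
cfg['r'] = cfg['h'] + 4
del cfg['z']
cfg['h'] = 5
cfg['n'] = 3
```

cfg['s'] = cfg['h']+5 = 9 → {'z': 5, 'h': 4, 'y': 6, 'w': 3, 's': 9}
cfg['r'] = cfg['h']+4 = 8 → {'z': 5, 'h': 4, 'y': 6, 'w': 3, 's': 9, 'r': 8}
del 'z' → {'h': 4, 'y': 6, 'w': 3, 's': 9, 'r': 8}
cfg['h'] = 5 → {'h': 5, 'y': 6, 'w': 3, 's': 9, 'r': 8}
cfg['n'] = 3 → {'h': 5, 'y': 6, 'w': 3, 's': 9, 'r': 8, 'n': 3}

{'h': 5, 'y': 6, 'w': 3, 's': 9, 'r': 8, 'n': 3}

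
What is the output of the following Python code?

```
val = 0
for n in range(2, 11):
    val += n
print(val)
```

n=2: val = 0+2 = 2
n=3: val = 2+3 = 5
n=4: val = 5+4 = 9
n=5: val = 9+5 = 14
n=6: val = 14+6 = 20
n=7: val = 20+7 = 27
n=8: val = 27+8 = 35
n=9: val = 35+9 = 44
n=10: val = 44+10 = 54

54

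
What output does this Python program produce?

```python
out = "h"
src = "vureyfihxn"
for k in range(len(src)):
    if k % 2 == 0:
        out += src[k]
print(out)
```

hvryix

k=0: add 'v' → 'hv'
k=1: skip
k=2: add 'r' → 'hvr'
k=3: skip
k=4: add 'y' → 'hvry'
k=5: skip
k=6: add 'i' → 'hvryi'
k=7: skip
k=8: add 'x' → 'hvryix'
k=9: skip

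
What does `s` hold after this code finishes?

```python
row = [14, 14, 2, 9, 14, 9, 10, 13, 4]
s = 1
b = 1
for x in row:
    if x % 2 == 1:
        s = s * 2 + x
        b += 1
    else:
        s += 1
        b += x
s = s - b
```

44

x=14: not odd, s = 1+1 = 2; b=15
x=14: not odd, s = 2+1 = 3; b=29
x=2: not odd, s = 3+1 = 4; b=31
x=9: odd, s = 4*2+9 = 17; b=32
x=14: not odd, s = 17+1 = 18; b=46
x=9: odd, s = 18*2+9 = 45; b=47
x=10: not odd, s = 45+1 = 46; b=57
x=13: odd, s = 46*2+13 = 105; b=58
x=4: not odd, s = 105+1 = 106; b=62
s-b = 106-62 = 44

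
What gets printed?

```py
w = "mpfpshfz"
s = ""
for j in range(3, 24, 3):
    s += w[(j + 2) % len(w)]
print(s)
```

j=3: add w[5]='h' → 'h'
j=6: add w[0]='m' → 'hm'
j=9: add w[3]='p' → 'hmp'
j=12: add w[6]='f' → 'hmpf'
j=15: add w[1]='p' → 'hmpfp'
j=18: add w[4]='s' → 'hmpfps'
j=21: add w[7]='z' → 'hmpfpsz'

hmpfpsz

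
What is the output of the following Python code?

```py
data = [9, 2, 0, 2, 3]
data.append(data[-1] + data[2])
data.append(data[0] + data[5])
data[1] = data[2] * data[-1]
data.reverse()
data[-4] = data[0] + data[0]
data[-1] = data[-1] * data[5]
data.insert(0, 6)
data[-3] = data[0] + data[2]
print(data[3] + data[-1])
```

append data[-1]+data[2] = 3+0 = 3 → [9, 2, 0, 2, 3, 3]
append data[0]+data[5] = 9+3 = 12 → [9, 2, 0, 2, 3, 3, 12]
data[1] = data[2]*data[-1] = 0*12 = 0 → [9, 0, 0, 2, 3, 3, 12]
reverse → [12, 3, 3, 2, 0, 0, 9]
data[-4] = data[0]+data[0] = 12+12 = 24 → [12, 3, 3, 24, 0, 0, 9]
data[-1] = data[-1]*data[5] = 9*0 = 0 → [12, 3, 3, 24, 0, 0, 0]
insert 6 at 0 → [6, 12, 3, 3, 24, 0, 0, 0]
data[-3] = data[0]+data[2] = 6+3 = 9 → [6, 12, 3, 3, 24, 9, 0, 0]
data[3]+data[-1] = 3+0 = 3

3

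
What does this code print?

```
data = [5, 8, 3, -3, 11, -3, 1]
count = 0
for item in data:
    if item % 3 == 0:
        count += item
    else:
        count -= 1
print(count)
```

-7

item=5: not %3==0, count = 0-1 = -1
item=8: not %3==0, count = (-1)-1 = -2
item=3: %3==0, count = (-2)+3 = 1
item=-3: %3==0, count = 1+(-3) = -2
item=11: not %3==0, count = (-2)-1 = -3
item=-3: %3==0, count = (-3)+(-3) = -6
item=1: not %3==0, count = (-6)-1 = -7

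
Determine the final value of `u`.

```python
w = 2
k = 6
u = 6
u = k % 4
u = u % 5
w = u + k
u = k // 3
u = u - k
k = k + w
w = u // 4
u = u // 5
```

u = 6%4 = 2
u = 2%5 = 2
w = 2+6 = 8
u = 6//3 = 2
u = 2-6 = -4
k = 6+8 = 14
w = (-4)//4 = -1
u = (-4)//5 = -1

-1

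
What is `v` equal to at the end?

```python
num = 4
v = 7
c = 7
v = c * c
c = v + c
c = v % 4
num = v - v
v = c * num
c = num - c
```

0

v = 7*7 = 49
c = 49+7 = 56
c = 49%4 = 1
num = 49-49 = 0
v = 1*0 = 0
c = 0-1 = -1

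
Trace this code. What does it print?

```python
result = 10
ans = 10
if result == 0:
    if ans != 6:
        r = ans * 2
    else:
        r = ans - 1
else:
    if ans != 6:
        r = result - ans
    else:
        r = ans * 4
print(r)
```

result=10, ans=10
result == 0 is False; ans != 6 is True
→ r = result - ans = 0

0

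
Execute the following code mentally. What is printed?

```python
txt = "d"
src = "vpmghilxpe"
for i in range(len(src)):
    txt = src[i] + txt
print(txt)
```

i=0: prepend 'v' → 'vd'
i=1: prepend 'p' → 'pvd'
i=2: prepend 'm' → 'mpvd'
i=3: prepend 'g' → 'gmpvd'
i=4: prepend 'h' → 'hgmpvd'
i=5: prepend 'i' → 'ihgmpvd'
i=6: prepend 'l' → 'lihgmpvd'
i=7: prepend 'x' → 'xlihgmpvd'
i=8: prepend 'p' → 'pxlihgmpvd'
i=9: prepend 'e' → 'epxlihgmpvd'

epxlihgmpvd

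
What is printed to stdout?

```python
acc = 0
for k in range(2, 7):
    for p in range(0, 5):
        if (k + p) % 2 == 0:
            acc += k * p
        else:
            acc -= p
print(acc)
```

80

k=2,p=0: even sum, acc = 0+0 = 0
k=2,p=1: odd sum, acc = 0-1 = -1
k=2,p=2: even sum, acc = (-1)+4 = 3
k=2,p=3: odd sum, acc = 3-3 = 0
k=2,p=4: even sum, acc = 0+8 = 8
k=3,p=0: odd sum, acc = 8-0 = 8
k=3,p=1: even sum, acc = 8+3 = 11
k=3,p=2: odd sum, acc = 11-2 = 9
k=3,p=3: even sum, acc = 9+9 = 18
k=3,p=4: odd sum, acc = 18-4 = 14
k=4,p=0: even sum, acc = 14+0 = 14
k=4,p=1: odd sum, acc = 14-1 = 13
k=4,p=2: even sum, acc = 13+8 = 21
k=4,p=3: odd sum, acc = 21-3 = 18
k=4,p=4: even sum, acc = 18+16 = 34
k=5,p=0: odd sum, acc = 34-0 = 34
k=5,p=1: even sum, acc = 34+5 = 39
k=5,p=2: odd sum, acc = 39-2 = 37
k=5,p=3: even sum, acc = 37+15 = 52
k=5,p=4: odd sum, acc = 52-4 = 48
k=6,p=0: even sum, acc = 48+0 = 48
k=6,p=1: odd sum, acc = 48-1 = 47
k=6,p=2: even sum, acc = 47+12 = 59
k=6,p=3: odd sum, acc = 59-3 = 56
k=6,p=4: even sum, acc = 56+24 = 80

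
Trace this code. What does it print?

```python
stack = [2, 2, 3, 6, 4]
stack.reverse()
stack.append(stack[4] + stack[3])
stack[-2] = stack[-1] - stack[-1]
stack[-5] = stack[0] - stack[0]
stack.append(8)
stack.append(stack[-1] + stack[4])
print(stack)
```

[4, 0, 3, 2, 0, 4, 8, 8]

reverse → [4, 6, 3, 2, 2]
append stack[4]+stack[3] = 2+2 = 4 → [4, 6, 3, 2, 2, 4]
stack[-2] = stack[-1]-stack[-1] = 4-4 = 0 → [4, 6, 3, 2, 0, 4]
stack[-5] = stack[0]-stack[0] = 4-4 = 0 → [4, 0, 3, 2, 0, 4]
append 8 → [4, 0, 3, 2, 0, 4, 8]
append stack[-1]+stack[4] = 8+0 = 8 → [4, 0, 3, 2, 0, 4, 8, 8]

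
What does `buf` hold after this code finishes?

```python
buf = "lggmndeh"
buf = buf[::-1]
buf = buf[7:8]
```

'l'

reverse → 'hednmggl'
slice [7:8] → 'l'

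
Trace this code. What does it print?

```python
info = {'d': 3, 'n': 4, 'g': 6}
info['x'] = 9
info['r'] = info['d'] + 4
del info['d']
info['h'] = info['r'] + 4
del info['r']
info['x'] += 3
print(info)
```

{'n': 4, 'g': 6, 'x': 12, 'h': 11}

info['x'] = 9 → {'d': 3, 'n': 4, 'g': 6, 'x': 9}
info['r'] = info['d']+4 = 7 → {'d': 3, 'n': 4, 'g': 6, 'x': 9, 'r': 7}
del 'd' → {'n': 4, 'g': 6, 'x': 9, 'r': 7}
info['h'] = info['r']+4 = 11 → {'n': 4, 'g': 6, 'x': 9, 'r': 7, 'h': 11}
del 'r' → {'n': 4, 'g': 6, 'x': 9, 'h': 11}
info['x'] = 9+3 = 12 → {'n': 4, 'g': 6, 'x': 12, 'h': 11}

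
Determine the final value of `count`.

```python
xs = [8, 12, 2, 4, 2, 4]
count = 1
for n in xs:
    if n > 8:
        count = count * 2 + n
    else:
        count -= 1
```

8

n=8: not >8, count = 1-1 = 0
n=12: >8, count = 0*2+12 = 12
n=2: not >8, count = 12-1 = 11
n=4: not >8, count = 11-1 = 10
n=2: not >8, count = 10-1 = 9
n=4: not >8, count = 9-1 = 8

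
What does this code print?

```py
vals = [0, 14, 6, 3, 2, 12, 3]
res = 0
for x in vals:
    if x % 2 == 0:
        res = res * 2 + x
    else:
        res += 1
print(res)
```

x=0: even, res = 0*2+0 = 0
x=14: even, res = 0*2+14 = 14
x=6: even, res = 14*2+6 = 34
x=3: not even, res = 34+1 = 35
x=2: even, res = 35*2+2 = 72
x=12: even, res = 72*2+12 = 156
x=3: not even, res = 156+1 = 157

157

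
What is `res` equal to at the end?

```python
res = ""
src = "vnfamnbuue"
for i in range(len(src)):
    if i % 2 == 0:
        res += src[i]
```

'vfmbu'

i=0: add 'v' → 'v'
i=1: skip
i=2: add 'f' → 'vf'
i=3: skip
i=4: add 'm' → 'vfm'
i=5: skip
i=6: add 'b' → 'vfmb'
i=7: skip
i=8: add 'u' → 'vfmbu'
i=9: skip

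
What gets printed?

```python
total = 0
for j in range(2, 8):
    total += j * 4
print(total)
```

j=2: total = 0+2*4 = 8
j=3: total = 8+3*4 = 20
j=4: total = 20+4*4 = 36
j=5: total = 36+5*4 = 56
j=6: total = 56+6*4 = 80
j=7: total = 80+7*4 = 108

108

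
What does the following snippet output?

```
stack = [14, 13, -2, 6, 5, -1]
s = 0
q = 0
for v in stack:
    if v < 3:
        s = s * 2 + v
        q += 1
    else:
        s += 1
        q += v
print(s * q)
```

v=14: not <3, s = 0+1 = 1; q=14
v=13: not <3, s = 1+1 = 2; q=27
v=-2: <3, s = 2*2+(-2) = 2; q=28
v=6: not <3, s = 2+1 = 3; q=34
v=5: not <3, s = 3+1 = 4; q=39
v=-1: <3, s = 4*2+(-1) = 7; q=40
s*q = 7*40 = 280

280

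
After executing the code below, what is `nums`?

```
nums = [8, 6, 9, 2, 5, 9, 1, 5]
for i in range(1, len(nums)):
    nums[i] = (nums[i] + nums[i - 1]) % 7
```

[8, 0, 2, 4, 2, 4, 5, 3]

i=1: nums[1] = (6+8)%7 = 0 → [8, 0, 9, 2, 5, 9, 1, 5]
i=2: nums[2] = (9+0)%7 = 2 → [8, 0, 2, 2, 5, 9, 1, 5]
i=3: nums[3] = (2+2)%7 = 4 → [8, 0, 2, 4, 5, 9, 1, 5]
i=4: nums[4] = (5+4)%7 = 2 → [8, 0, 2, 4, 2, 9, 1, 5]
i=5: nums[5] = (9+2)%7 = 4 → [8, 0, 2, 4, 2, 4, 1, 5]
i=6: nums[6] = (1+4)%7 = 5 → [8, 0, 2, 4, 2, 4, 5, 5]
i=7: nums[7] = (5+5)%7 = 3 → [8, 0, 2, 4, 2, 4, 5, 3]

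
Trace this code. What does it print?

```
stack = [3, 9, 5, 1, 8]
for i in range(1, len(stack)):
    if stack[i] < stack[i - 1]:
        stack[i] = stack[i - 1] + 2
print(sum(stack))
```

i=1: 9>=3, unchanged → [3, 9, 5, 1, 8]
i=2: 5<9, stack[2] = 9+2 = 11 → [3, 9, 11, 1, 8]
i=3: 1<11, stack[3] = 11+2 = 13 → [3, 9, 11, 13, 8]
i=4: 8<13, stack[4] = 13+2 = 15 → [3, 9, 11, 13, 15]
sum = 51

51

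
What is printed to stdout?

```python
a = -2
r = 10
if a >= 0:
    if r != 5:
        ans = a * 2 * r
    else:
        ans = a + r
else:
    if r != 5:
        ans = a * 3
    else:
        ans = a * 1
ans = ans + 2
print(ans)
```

a=-2, r=10
a >= 0 is False; r != 5 is True
→ ans = a * 3 = -6
ans = (-6)+2 = -4

-4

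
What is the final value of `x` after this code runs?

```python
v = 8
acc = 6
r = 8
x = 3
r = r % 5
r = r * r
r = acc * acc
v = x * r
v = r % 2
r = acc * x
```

r = 8%5 = 3
r = 3*3 = 9
r = 6*6 = 36
v = 3*36 = 108
v = 36%2 = 0
r = 6*3 = 18

3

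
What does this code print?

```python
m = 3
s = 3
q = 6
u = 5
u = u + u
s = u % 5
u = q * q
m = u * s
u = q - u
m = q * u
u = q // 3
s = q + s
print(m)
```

u = 5+5 = 10
s = 10%5 = 0
u = 6*6 = 36
m = 36*0 = 0
u = 6-36 = -30
m = 6*(-30) = -180
u = 6//3 = 2
s = 6+0 = 6

-180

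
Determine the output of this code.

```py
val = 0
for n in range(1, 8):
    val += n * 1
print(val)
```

28

n=1: val = 0+1*1 = 1
n=2: val = 1+2*1 = 3
n=3: val = 3+3*1 = 6
n=4: val = 6+4*1 = 10
n=5: val = 10+5*1 = 15
n=6: val = 15+6*1 = 21
n=7: val = 21+7*1 = 28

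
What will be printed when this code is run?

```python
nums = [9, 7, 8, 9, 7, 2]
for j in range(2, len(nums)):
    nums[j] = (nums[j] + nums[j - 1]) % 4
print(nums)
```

j=2: nums[2] = (8+7)%4 = 3 → [9, 7, 3, 9, 7, 2]
j=3: nums[3] = (9+3)%4 = 0 → [9, 7, 3, 0, 7, 2]
j=4: nums[4] = (7+0)%4 = 3 → [9, 7, 3, 0, 3, 2]
j=5: nums[5] = (2+3)%4 = 1 → [9, 7, 3, 0, 3, 1]

[9, 7, 3, 0, 3, 1]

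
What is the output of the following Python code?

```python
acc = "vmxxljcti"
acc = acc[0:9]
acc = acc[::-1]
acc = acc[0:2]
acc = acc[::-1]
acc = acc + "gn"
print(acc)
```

slice [0:9] → 'vmxxljcti'
reverse → 'itcjlxxmv'
slice [0:2] → 'it'
reverse → 'ti'
+ 'gn' → 'tign'

tign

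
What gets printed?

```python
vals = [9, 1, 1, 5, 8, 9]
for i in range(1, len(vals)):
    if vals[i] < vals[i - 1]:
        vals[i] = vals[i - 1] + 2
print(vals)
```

[9, 11, 13, 15, 17, 19]

i=1: 1<9, vals[1] = 9+2 = 11 → [9, 11, 1, 5, 8, 9]
i=2: 1<11, vals[2] = 11+2 = 13 → [9, 11, 13, 5, 8, 9]
i=3: 5<13, vals[3] = 13+2 = 15 → [9, 11, 13, 15, 8, 9]
i=4: 8<15, vals[4] = 15+2 = 17 → [9, 11, 13, 15, 17, 9]
i=5: 9<17, vals[5] = 17+2 = 19 → [9, 11, 13, 15, 17, 19]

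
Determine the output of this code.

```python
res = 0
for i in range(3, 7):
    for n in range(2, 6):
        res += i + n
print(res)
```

128

i=3,n=2: res = 0+5 = 5
i=3,n=3: res = 5+6 = 11
i=3,n=4: res = 11+7 = 18
i=3,n=5: res = 18+8 = 26
i=4,n=2: res = 26+6 = 32
i=4,n=3: res = 32+7 = 39
i=4,n=4: res = 39+8 = 47
i=4,n=5: res = 47+9 = 56
i=5,n=2: res = 56+7 = 63
i=5,n=3: res = 63+8 = 71
i=5,n=4: res = 71+9 = 80
i=5,n=5: res = 80+10 = 90
i=6,n=2: res = 90+8 = 98
i=6,n=3: res = 98+9 = 107
i=6,n=4: res = 107+10 = 117
i=6,n=5: res = 117+11 = 128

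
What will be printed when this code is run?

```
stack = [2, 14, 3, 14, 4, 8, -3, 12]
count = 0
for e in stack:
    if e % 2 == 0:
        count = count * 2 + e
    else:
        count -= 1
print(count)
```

e=2: even, count = 0*2+2 = 2
e=14: even, count = 2*2+14 = 18
e=3: not even, count = 18-1 = 17
e=14: even, count = 17*2+14 = 48
e=4: even, count = 48*2+4 = 100
e=8: even, count = 100*2+8 = 208
e=-3: not even, count = 208-1 = 207
e=12: even, count = 207*2+12 = 426

426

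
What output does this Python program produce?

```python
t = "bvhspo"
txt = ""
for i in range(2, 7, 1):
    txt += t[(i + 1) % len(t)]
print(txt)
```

i=2: add t[3]='s' → 's'
i=3: add t[4]='p' → 'sp'
i=4: add t[5]='o' → 'spo'
i=5: add t[0]='b' → 'spob'
i=6: add t[1]='v' → 'spobv'

spobv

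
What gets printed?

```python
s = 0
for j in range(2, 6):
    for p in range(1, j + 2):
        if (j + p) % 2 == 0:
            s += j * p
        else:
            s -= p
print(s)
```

j=2,p=1: odd sum, s = 0-1 = -1
j=2,p=2: even sum, s = (-1)+4 = 3
j=2,p=3: odd sum, s = 3-3 = 0
j=3,p=1: even sum, s = 0+3 = 3
j=3,p=2: odd sum, s = 3-2 = 1
j=3,p=3: even sum, s = 1+9 = 10
j=3,p=4: odd sum, s = 10-4 = 6
j=4,p=1: odd sum, s = 6-1 = 5
j=4,p=2: even sum, s = 5+8 = 13
j=4,p=3: odd sum, s = 13-3 = 10
j=4,p=4: even sum, s = 10+16 = 26
j=4,p=5: odd sum, s = 26-5 = 21
j=5,p=1: even sum, s = 21+5 = 26
j=5,p=2: odd sum, s = 26-2 = 24
j=5,p=3: even sum, s = 24+15 = 39
j=5,p=4: odd sum, s = 39-4 = 35
j=5,p=5: even sum, s = 35+25 = 60
j=5,p=6: odd sum, s = 60-6 = 54

54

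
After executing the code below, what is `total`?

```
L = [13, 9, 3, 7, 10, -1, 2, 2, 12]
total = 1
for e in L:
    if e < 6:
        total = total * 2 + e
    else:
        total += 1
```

e=13: not <6, total = 1+1 = 2
e=9: not <6, total = 2+1 = 3
e=3: <6, total = 3*2+3 = 9
e=7: not <6, total = 9+1 = 10
e=10: not <6, total = 10+1 = 11
e=-1: <6, total = 11*2+(-1) = 21
e=2: <6, total = 21*2+2 = 44
e=2: <6, total = 44*2+2 = 90
e=12: not <6, total = 90+1 = 91

91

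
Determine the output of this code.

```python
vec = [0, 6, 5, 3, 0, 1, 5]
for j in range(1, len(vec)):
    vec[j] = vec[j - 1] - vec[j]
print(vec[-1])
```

j=1: vec[1] = 0-6 = -6 → [0, -6, 5, 3, 0, 1, 5]
j=2: vec[2] = (-6)-5 = -11 → [0, -6, -11, 3, 0, 1, 5]
j=3: vec[3] = (-11)-3 = -14 → [0, -6, -11, -14, 0, 1, 5]
j=4: vec[4] = (-14)-0 = -14 → [0, -6, -11, -14, -14, 1, 5]
j=5: vec[5] = (-14)-1 = -15 → [0, -6, -11, -14, -14, -15, 5]
j=6: vec[6] = (-15)-5 = -20 → [0, -6, -11, -14, -14, -15, -20]

-20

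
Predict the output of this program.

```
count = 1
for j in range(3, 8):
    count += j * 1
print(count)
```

j=3: count = 1+3*1 = 4
j=4: count = 4+4*1 = 8
j=5: count = 8+5*1 = 13
j=6: count = 13+6*1 = 19
j=7: count = 19+7*1 = 26

26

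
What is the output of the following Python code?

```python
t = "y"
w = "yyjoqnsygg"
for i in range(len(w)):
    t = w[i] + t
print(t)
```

ggysnqojyyy

i=0: prepend 'y' → 'yy'
i=1: prepend 'y' → 'yyy'
i=2: prepend 'j' → 'jyyy'
i=3: prepend 'o' → 'ojyyy'
i=4: prepend 'q' → 'qojyyy'
i=5: prepend 'n' → 'nqojyyy'
i=6: prepend 's' → 'snqojyyy'
i=7: prepend 'y' → 'ysnqojyyy'
i=8: prepend 'g' → 'gysnqojyyy'
i=9: prepend 'g' → 'ggysnqojyyy'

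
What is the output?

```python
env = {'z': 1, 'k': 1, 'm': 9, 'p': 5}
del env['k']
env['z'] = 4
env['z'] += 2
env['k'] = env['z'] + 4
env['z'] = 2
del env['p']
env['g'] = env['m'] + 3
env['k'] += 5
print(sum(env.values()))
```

38

del 'k' → {'z': 1, 'm': 9, 'p': 5}
env['z'] = 4 → {'z': 4, 'm': 9, 'p': 5}
env['z'] = 4+2 = 6 → {'z': 6, 'm': 9, 'p': 5}
env['k'] = env['z']+4 = 10 → {'z': 6, 'm': 9, 'p': 5, 'k': 10}
env['z'] = 2 → {'z': 2, 'm': 9, 'p': 5, 'k': 10}
del 'p' → {'z': 2, 'm': 9, 'k': 10}
env['g'] = env['m']+3 = 12 → {'z': 2, 'm': 9, 'k': 10, 'g': 12}
env['k'] = 10+5 = 15 → {'z': 2, 'm': 9, 'k': 15, 'g': 12}
sum of values = 38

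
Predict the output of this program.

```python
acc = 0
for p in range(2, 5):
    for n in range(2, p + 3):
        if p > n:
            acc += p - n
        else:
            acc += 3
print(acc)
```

p=2,n=2: not 2>2, acc = 0+3 = 3
p=2,n=3: not 2>3, acc = 3+3 = 6
p=2,n=4: not 2>4, acc = 6+3 = 9
p=3,n=2: 3>2, acc = 9+1 = 10
p=3,n=3: not 3>3, acc = 10+3 = 13
p=3,n=4: not 3>4, acc = 13+3 = 16
p=3,n=5: not 3>5, acc = 16+3 = 19
p=4,n=2: 4>2, acc = 19+2 = 21
p=4,n=3: 4>3, acc = 21+1 = 22
p=4,n=4: not 4>4, acc = 22+3 = 25
p=4,n=5: not 4>5, acc = 25+3 = 28
p=4,n=6: not 4>6, acc = 28+3 = 31

31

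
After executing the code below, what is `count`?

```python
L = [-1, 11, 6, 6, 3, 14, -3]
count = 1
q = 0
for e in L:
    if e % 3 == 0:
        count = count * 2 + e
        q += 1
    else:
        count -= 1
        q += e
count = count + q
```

e=-1: not %3==0, count = 1-1 = 0; q=-1
e=11: not %3==0, count = 0-1 = -1; q=10
e=6: %3==0, count = (-1)*2+6 = 4; q=11
e=6: %3==0, count = 4*2+6 = 14; q=12
e=3: %3==0, count = 14*2+3 = 31; q=13
e=14: not %3==0, count = 31-1 = 30; q=27
e=-3: %3==0, count = 30*2+(-3) = 57; q=28
count+q = 57+28 = 85

85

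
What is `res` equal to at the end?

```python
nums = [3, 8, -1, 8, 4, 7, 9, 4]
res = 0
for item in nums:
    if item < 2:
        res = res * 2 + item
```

-1

item=3: not <2
item=8: not <2
item=-1: <2, res = 0*2+(-1) = -1
item=8: not <2
item=4: not <2
item=7: not <2
item=9: not <2
item=4: not <2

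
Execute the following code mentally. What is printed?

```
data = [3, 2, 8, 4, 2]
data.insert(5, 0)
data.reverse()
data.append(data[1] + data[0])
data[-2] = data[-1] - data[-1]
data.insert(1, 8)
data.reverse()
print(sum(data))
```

insert 0 at 5 → [3, 2, 8, 4, 2, 0]
reverse → [0, 2, 4, 8, 2, 3]
append data[1]+data[0] = 2+0 = 2 → [0, 2, 4, 8, 2, 3, 2]
data[-2] = data[-1]-data[-1] = 2-2 = 0 → [0, 2, 4, 8, 2, 0, 2]
insert 8 at 1 → [0, 8, 2, 4, 8, 2, 0, 2]
reverse → [2, 0, 2, 8, 4, 2, 8, 0]
sum = 26

26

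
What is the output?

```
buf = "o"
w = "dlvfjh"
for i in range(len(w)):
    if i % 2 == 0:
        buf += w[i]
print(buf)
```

odvj

i=0: add 'd' → 'od'
i=1: skip
i=2: add 'v' → 'odv'
i=3: skip
i=4: add 'j' → 'odvj'
i=5: skip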